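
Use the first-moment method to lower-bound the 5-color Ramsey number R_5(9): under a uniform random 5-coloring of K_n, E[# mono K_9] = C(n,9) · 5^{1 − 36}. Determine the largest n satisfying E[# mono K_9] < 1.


We need C(n, 9) · 5^{1 − 36} < 1, i.e. C(n, 9) < 5^{36 − 1} = 2910383045673370361328125.
Check values of n near the boundary:
  n = 2167: C(2167, 9) = 2855899084841489792706810; 2855899084841489792706810 < 2910383045673370361328125? YES
  n = 2168: C(2168, 9) = 2867804175977929537095120; 2867804175977929537095120 < 2910383045673370361328125? YES
  n = 2169: C(2169, 9) = 2879753360044504243499683; 2879753360044504243499683 < 2910383045673370361328125? YES
  n = 2170: C(2170, 9) = 2891746779868845075610510; 2891746779868845075610510 < 2910383045673370361328125? YES
  n = 2171: C(2171, 9) = 2903784578674959601827205; 2903784578674959601827205 < 2910383045673370361328125? YES
  n = 2172: C(2172, 9) = 2915866900084148060642020; 2915866900084148060642020 < 2910383045673370361328125? NO
The largest n with C(n, 9) < 2910383045673370361328125 is n = 2171 (where E[X] = 580756915734991920365441/582076609134674072265625 ≈ 0.997733). Hence R_5(9) > 2171, i.e. R_5(9) ≥ 2172.

Largest n = 2171; hence R_5(9) > 2171.


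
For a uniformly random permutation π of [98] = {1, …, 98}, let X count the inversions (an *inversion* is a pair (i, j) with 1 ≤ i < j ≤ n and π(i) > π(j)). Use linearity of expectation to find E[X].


Write X = Σ X_I over the C(98, 2) = 4753 pairs i < j, with X_I the indicator of one inversion.
There are 4753 indicators.
For each fixed pair i < j, the values π(i) and π(j) are two distinct elements of {1, …, 98} in uniformly random order; by symmetry P[π(i) > π(j)] = 1/2.
By linearity: E[X] = 4753 · (1/2) = C(98, 2) · (1/2) = 4753/2 = 4753/2 ≈ 2376.500000.

E[X] = 4753/2 = 2376.500000.


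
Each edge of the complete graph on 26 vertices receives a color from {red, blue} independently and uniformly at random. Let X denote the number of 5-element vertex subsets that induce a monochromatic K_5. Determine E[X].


Let X = Σ_S X_S over the C(26, 5) = 65780 subsets S of size 5, where X_S = 1 if the K_5 on S is monochromatic.
For a fixed S, the K_5 on S has C(5, 2) = 10 edges. P[all 10 edges red] = (1/2)^10, and likewise for blue, so P[monochromatic] = 2·(1/2)^10 = 2^{1 − 10} = 1/512.
By linearity: E[X] = C(26, 5) · 2^{1 − 10} = 65780 · 1/512 = 16445/128.
Numerically: E[X] ≈ 128.476562.

E[X] = C(26,5)·2^(1−C(5,2)) = 16445/128 ≈ 128.476562.


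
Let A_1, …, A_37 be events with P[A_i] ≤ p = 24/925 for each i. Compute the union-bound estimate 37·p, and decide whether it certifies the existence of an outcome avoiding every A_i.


Union bound: P[∪_{i=1}^{37} A_i] ≤ Σ_i P[A_i] ≤ 37·p = 37·(24/925) = 24/25.
Numerically: 24/25 ≈ 0.96000.
Is 24/25 < 1? YES.
Since P[∪ A_i] ≤ 24/25 < 1, the complement has P[∩ A_i^c] ≥ 1 − 24/25 = 1/25 > 0, so some outcome avoids every A_i.

37·p = 24/25 ≈ 0.96000; existence CERTIFIED by the union bound.


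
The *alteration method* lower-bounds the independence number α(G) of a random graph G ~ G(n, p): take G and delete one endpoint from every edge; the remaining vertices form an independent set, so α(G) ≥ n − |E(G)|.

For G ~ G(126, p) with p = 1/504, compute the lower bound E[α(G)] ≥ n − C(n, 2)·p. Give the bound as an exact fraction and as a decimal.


E[|E(G)|] = C(126, 2)·p = 7875 · (1/504) = 125/8.
E[α(G)] ≥ n − E[|E(G)|] = 126 − 125/8 = 883/8.
Numerically: ≈ 110.37500.
(This is only a lower bound; the true E[α(G)] may be larger.)

E[α(G)] ≥ 883/8 ≈ 110.37500.


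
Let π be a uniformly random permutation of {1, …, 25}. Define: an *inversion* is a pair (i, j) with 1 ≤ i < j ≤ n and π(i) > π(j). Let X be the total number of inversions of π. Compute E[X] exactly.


Write X = Σ X_I over the C(25, 2) = 300 pairs i < j, with X_I the indicator of one inversion.
There are 300 indicators.
For each fixed pair i < j, the values π(i) and π(j) are two distinct elements of {1, …, 25} in uniformly random order; by symmetry P[π(i) > π(j)] = 1/2.
By linearity: E[X] = 300 · (1/2) = C(25, 2) · (1/2) = 300/2 = 150 ≈ 150.0000.

E[X] = 150 = 150.0000.


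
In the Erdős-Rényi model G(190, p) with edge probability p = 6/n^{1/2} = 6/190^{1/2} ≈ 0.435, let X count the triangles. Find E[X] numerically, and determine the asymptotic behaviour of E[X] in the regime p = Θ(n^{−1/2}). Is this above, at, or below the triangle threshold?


Number of potential triangles: C(190, 3) = 1125180.
Each occurs with probability p³ ≈ (0.435)³ ≈ 8.24752e-02.
By linearity: E[X] = C(190, 3)·p³ ≈ 1125180 · 8.24752e-02 ≈ 92799.440.
Since α = 1/2 < 1, p = c/n^{1/2} ≫ 1/n is above the triangle threshold p ~ 1/n. Asymptotically E[X] ~ (c³/6)·n^{3(1−α)} = (6³/6)·n^{1.5} → ∞; triangles are abundant w.h.p.

E[X] ≈ 92799.440; in regime p = Θ(1/n^{1/2}) E[X] diverges (above the triangle threshold p ~ 1/n).


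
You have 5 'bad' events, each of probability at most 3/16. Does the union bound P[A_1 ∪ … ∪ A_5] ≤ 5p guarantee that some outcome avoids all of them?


Union bound: P[∪_{i=1}^{5} A_i] ≤ Σ_i P[A_i] ≤ 5·p = 5·(3/16) = 15/16.
Numerically: 15/16 ≈ 0.93750.
Is 15/16 < 1? YES.
Since P[∪ A_i] ≤ 15/16 < 1, the complement has P[∩ A_i^c] ≥ 1 − 15/16 = 1/16 > 0, so some outcome avoids every A_i.

5·p = 15/16 ≈ 0.93750; existence CERTIFIED by the union bound.


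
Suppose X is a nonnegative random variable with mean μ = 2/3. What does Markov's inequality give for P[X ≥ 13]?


μ = E[X] = 2/3, a = 13.
Markov: P[X ≥ 13] ≤ μ/a = (2/3)/13 = 2/39.
Numerically: ≈ 0.051282.
(Since a = 13 > μ = 0.666667, the bound 2/39 is < 1 and informative.)

P[X ≥ 13] ≤ 2/39 ≈ 0.051282.


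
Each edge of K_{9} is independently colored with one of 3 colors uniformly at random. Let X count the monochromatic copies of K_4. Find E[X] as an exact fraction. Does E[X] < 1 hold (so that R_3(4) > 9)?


E[X] = C(9, 4) · 3^{1 − 6} = 126 · 3^{−5} = 126/243.
As a reduced fraction: E[X] = 14/27 ≈ 0.51852.
Is E[X] < 1? YES.
Since E[X] < 1, there exists a 3-coloring of K_{9} with no monochromatic K_4; hence R_3(4) > 9.

E[X] = 14/27 ≈ 0.51852; E[X] < 1, so R_3(4) > 9.


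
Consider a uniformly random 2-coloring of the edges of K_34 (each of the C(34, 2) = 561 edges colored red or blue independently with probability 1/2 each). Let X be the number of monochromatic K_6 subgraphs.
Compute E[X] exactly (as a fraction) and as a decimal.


Let X = Σ_S X_S over the C(34, 6) = 1344904 subsets S of size 6, where X_S = 1 if the K_6 on S is monochromatic.
For a fixed S, the K_6 on S has C(6, 2) = 15 edges. P[all 15 edges red] = (1/2)^15, and likewise for blue, so P[monochromatic] = 2·(1/2)^15 = 2^{1 − 15} = 1/16384.
By linearity: E[X] = C(34, 6) · 2^{1 − 15} = 1344904 · 1/16384 = 168113/2048.
Numerically: E[X] ≈ 82.086.

E[X] = C(34,6)·2^(1−C(6,2)) = 168113/2048 ≈ 82.086.


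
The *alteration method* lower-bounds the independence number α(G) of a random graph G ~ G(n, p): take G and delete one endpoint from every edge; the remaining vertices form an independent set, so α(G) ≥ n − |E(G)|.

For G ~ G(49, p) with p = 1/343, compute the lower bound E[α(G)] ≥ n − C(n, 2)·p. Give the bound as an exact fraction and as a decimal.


E[|E(G)|] = C(49, 2)·p = 1176 · (1/343) = 24/7.
E[α(G)] ≥ n − E[|E(G)|] = 49 − 24/7 = 319/7.
Numerically: ≈ 45.571429.
(This is only a lower bound; the true E[α(G)] may be larger.)

E[α(G)] ≥ 319/7 ≈ 45.571429.


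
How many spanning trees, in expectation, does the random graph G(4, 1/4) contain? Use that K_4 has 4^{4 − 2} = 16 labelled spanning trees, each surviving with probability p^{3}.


K_4 has 4^{4 − 2} = 16 labelled spanning trees.
For each such spanning tree H, let X_H = 1 if all 3 edges of H are present in G. Then P[X_H = 1] = p^{3} = (1/4)^{3} = 1/64.
By linearity of expectation: E[X] = Σ_H E[X_H] = 16 · p^{3} = 16 · 1/64 = 1/4.
Numerically: E[X] ≈ 0.25.

E[X] = 16 · (1/4)^{3} = 1/4 ≈ 0.25.


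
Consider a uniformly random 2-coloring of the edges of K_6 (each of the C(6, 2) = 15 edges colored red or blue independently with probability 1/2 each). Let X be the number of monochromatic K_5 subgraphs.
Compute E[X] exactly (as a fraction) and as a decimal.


Let X = Σ_S X_S over the C(6, 5) = 6 subsets S of size 5, where X_S = 1 if the K_5 on S is monochromatic.
For a fixed S, the K_5 on S has C(5, 2) = 10 edges. P[all 10 edges red] = (1/2)^10, and likewise for blue, so P[monochromatic] = 2·(1/2)^10 = 2^{1 − 10} = 1/512.
By linearity of expectation: E[X] = C(6, 5) · 2^{1 − 10} = 6 · 1/512 = 3/256.
Numerically: E[X] ≈ 0.012.

E[X] = C(6,5)·2^(1−C(5,2)) = 3/256 ≈ 0.012.


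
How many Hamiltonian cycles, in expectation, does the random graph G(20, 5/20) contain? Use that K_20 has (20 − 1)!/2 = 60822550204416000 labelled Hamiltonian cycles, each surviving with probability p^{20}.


K_20 has (20 − 1)!/2 = 60822550204416000 labelled Hamiltonian cycles.
For each such Hamiltonian cycle H, let X_H = 1 if all 20 edges of H are present in G. Then P[X_H = 1] = p^{20} = (1/4)^{20} = 1/1099511627776.
By linearity: E[X] = Σ_H E[X_H] = 60822550204416000 · p^{20} = 60822550204416000 · 1/1099511627776 = 1856156927625/33554432.
Numerically: E[X] ≈ 5.53e+04.

E[X] = 60822550204416000 · (1/4)^{20} = 1856156927625/33554432 ≈ 5.53e+04.


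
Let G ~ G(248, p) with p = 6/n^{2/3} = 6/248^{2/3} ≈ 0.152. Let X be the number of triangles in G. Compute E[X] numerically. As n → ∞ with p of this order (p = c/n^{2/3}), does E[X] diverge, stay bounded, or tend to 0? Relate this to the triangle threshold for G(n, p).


Number of potential triangles: C(248, 3) = 2511496.
Each occurs with probability p³ ≈ (0.152)³ ≈ 3.5119667e-03.
By linearity: E[X] = C(248, 3)·p³ ≈ 2511496 · 3.5119667e-03 ≈ 8820.29032.
Since α = 2/3 < 1, p = c/n^{2/3} ≫ 1/n is above the triangle threshold p ~ 1/n. Asymptotically E[X] ~ (c³/6)·n^{3(1−α)} = (6³/6)·n^{1} → ∞; triangles are abundant w.h.p.

E[X] ≈ 8820.29032; in regime p = Θ(1/n^{2/3}) E[X] diverges (above the triangle threshold p ~ 1/n).


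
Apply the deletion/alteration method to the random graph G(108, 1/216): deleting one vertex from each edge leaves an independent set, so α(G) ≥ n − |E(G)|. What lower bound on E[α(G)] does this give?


E[|E(G)|] = C(108, 2)·p = 5778 · (1/216) = 107/4.
E[α(G)] ≥ n − E[|E(G)|] = 108 − 107/4 = 325/4.
Numerically: ≈ 81.250000.
(This is only a lower bound; the true E[α(G)] may be larger.)

E[α(G)] ≥ 325/4 ≈ 81.250000.


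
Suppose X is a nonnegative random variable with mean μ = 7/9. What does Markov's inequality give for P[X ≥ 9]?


μ = E[X] = 7/9, a = 9.
Markov: P[X ≥ 9] ≤ μ/a = (7/9)/9 = 7/81.
Numerically: ≈ 0.0864.
(Since a = 9 > μ = 0.7778, the bound 7/81 is < 1 and informative.)

P[X ≥ 9] ≤ 7/81 ≈ 0.0864.


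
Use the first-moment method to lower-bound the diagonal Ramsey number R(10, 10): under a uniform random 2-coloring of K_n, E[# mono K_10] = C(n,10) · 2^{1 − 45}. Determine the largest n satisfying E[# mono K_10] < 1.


We need C(n, 10) · 2^{1 − 45} < 1, i.e. C(n, 10) < 2^{45 − 1} = 17592186044416.
Check values of n near the boundary:
  n = 99: C(99, 10) = 15579278510796; 15579278510796 < 17592186044416? YES
  n = 100: C(100, 10) = 17310309456440; 17310309456440 < 17592186044416? YES
  n = 101: C(101, 10) = 19212541264840; 19212541264840 < 17592186044416? NO
  n = 102: C(102, 10) = 21300860967540; 21300860967540 < 17592186044416? NO
The largest n with C(n, 10) < 17592186044416 is n = 100 (where E[X] = 2163788682055/2199023255552 ≈ 0.983977). Hence R(10, 10) > 100, i.e. R(10, 10) ≥ 101.

Largest n = 100; hence R(10, 10) > 100.


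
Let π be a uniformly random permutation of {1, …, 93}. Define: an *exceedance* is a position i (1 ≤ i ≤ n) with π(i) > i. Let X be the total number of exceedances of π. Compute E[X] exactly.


Write X = Σ_{i=1}^{93} X_i, where X_i = 1_{π(i) > i}.
For each fixed i, π(i) is uniform over {1, …, 93} (marginal of a uniform permutation), so P[π(i) > i] = (n − i)/n. Summing: Σ_{i=1}^{93} (n − i)/n = (0 + 1 + … + 92)/93 = 93(93 − 1)/(2·93) = (93 − 1)/2.
Hence E[X] = Σ_{i=1}^{93} (93 − i)/93 = 46 ≈ 46.000.

E[X] = 46 = 46.000.


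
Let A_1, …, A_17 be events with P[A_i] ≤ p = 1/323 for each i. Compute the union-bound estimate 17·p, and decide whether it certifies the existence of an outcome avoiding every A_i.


Union bound: P[∪_{i=1}^{17} A_i] ≤ Σ_i P[A_i] ≤ 17·p = 17·(1/323) = 1/19.
Numerically: 1/19 ≈ 0.0526.
Is 1/19 < 1? YES.
Since P[∪ A_i] ≤ 1/19 < 1, the complement has P[∩ A_i^c] ≥ 1 − 1/19 = 18/19 > 0, so some outcome avoids every A_i.

17·p = 1/19 ≈ 0.0526; existence CERTIFIED by the union bound.


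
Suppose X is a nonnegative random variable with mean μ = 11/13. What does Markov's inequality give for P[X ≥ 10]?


μ = E[X] = 11/13, a = 10.
Markov: P[X ≥ 10] ≤ μ/a = (11/13)/10 = 11/130.
Numerically: ≈ 0.0846.
(Since a = 10 > μ = 0.8462, the bound 11/130 is < 1 and informative.)

P[X ≥ 10] ≤ 11/130 ≈ 0.0846.


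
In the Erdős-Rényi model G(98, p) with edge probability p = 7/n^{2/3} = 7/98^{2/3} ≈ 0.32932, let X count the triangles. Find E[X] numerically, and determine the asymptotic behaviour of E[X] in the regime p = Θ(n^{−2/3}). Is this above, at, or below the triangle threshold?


Number of potential triangles: C(98, 3) = 152096.
Each occurs with probability p³ ≈ (0.32932)³ ≈ 3.5714286e-02.
By linearity: E[X] = C(98, 3)·p³ ≈ 152096 · 3.5714286e-02 ≈ 5432.00000.
Since α = 2/3 < 1, p = c/n^{2/3} ≫ 1/n is above the triangle threshold p ~ 1/n. Asymptotically E[X] ~ (c³/6)·n^{3(1−α)} = (7³/6)·n^{1} → ∞; triangles are abundant w.h.p.

E[X] ≈ 5432.00000; in regime p = Θ(1/n^{2/3}) E[X] diverges (above the triangle threshold p ~ 1/n).


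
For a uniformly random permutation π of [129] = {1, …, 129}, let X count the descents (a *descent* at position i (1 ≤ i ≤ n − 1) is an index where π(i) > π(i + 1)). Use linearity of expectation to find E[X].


Write X = Σ X_I over i = 1, …, 128, with X_I the indicator of one descent.
There are 128 indicators.
For each fixed i, the pair (π(i), π(i+1)) is a uniformly random ordered pair of distinct values from {1, …, 129}; by symmetry P[π(i) > π(i+1)] = 1/2.
By linearity: E[X] = 128 · (1/2) = (129 − 1) · (1/2) = 64 ≈ 64.00000.

E[X] = 64 = 64.00000.


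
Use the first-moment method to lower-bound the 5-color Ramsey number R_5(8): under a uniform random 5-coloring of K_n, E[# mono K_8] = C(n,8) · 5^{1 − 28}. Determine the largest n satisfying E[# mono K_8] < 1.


We need C(n, 8) · 5^{1 − 28} < 1, i.e. C(n, 8) < 5^{28 − 1} = 7450580596923828125.
Check values of n near the boundary:
  n = 861: C(861, 8) = 7250034996615275865; 7250034996615275865 < 7450580596923828125? YES
  n = 862: C(862, 8) = 7317951015318931845; 7317951015318931845 < 7450580596923828125? YES
  n = 863: C(863, 8) = 7386423071602617757; 7386423071602617757 < 7450580596923828125? YES
  n = 864: C(864, 8) = 7455455062926006708; 7455455062926006708 < 7450580596923828125? NO
The largest n with C(n, 8) < 7450580596923828125 is n = 863 (where E[X] = 7386423071602617757/7450580596923828125 ≈ 0.991389). Hence R_5(8) > 863, i.e. R_5(8) ≥ 864.

Largest n = 863; hence R_5(8) > 863.


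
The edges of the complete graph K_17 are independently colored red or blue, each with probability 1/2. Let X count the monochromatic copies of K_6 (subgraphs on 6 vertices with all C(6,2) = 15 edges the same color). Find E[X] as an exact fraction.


Let X = Σ_S X_S over the C(17, 6) = 12376 subsets S of size 6, where X_S = 1 if the K_6 on S is monochromatic.
For a fixed S, the K_6 on S has C(6, 2) = 15 edges. P[all 15 edges red] = (1/2)^15, and likewise for blue, so P[monochromatic] = 2·(1/2)^15 = 2^{1 − 15} = 1/16384.
Summing: E[X] = C(17, 6) · 2^{1 − 15} = 12376 · 1/16384 = 1547/2048.
Numerically: E[X] ≈ 0.75537.

E[X] = C(17,6)·2^(1−C(6,2)) = 1547/2048 ≈ 0.75537.


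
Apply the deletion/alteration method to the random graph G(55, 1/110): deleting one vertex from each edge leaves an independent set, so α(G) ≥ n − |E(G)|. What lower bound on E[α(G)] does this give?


E[|E(G)|] = C(55, 2)·p = 1485 · (1/110) = 27/2.
E[α(G)] ≥ n − E[|E(G)|] = 55 − 27/2 = 83/2.
Numerically: ≈ 41.50000.
(This is only a lower bound; the true E[α(G)] may be larger.)

E[α(G)] ≥ 83/2 ≈ 41.50000.


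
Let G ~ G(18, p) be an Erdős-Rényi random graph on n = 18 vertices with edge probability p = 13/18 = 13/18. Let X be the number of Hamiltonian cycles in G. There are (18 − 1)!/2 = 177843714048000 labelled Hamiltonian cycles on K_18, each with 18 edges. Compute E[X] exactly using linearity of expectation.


K_18 has (18 − 1)!/2 = 177843714048000 labelled Hamiltonian cycles.
For each such Hamiltonian cycle H, let X_H = 1 if all 18 edges of H are present in G. Then P[X_H = 1] = p^{18} = (13/18)^{18} = 112455406951957393129/39346408075296537575424.
Summing the indicators: E[X] = Σ_H E[X_H] = 177843714048000 · p^{18} = 177843714048000 · 112455406951957393129/39346408075296537575424 = 1674446952588776589016668875/3294258113514384.
Numerically: E[X] ≈ 5.08e+11.

E[X] = 177843714048000 · (13/18)^{18} = 1674446952588776589016668875/3294258113514384 ≈ 5.08e+11.


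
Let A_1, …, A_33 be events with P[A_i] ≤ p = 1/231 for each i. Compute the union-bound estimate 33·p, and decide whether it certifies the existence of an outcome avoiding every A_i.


Union bound: P[∪_{i=1}^{33} A_i] ≤ Σ_i P[A_i] ≤ 33·p = 33·(1/231) = 1/7.
Numerically: 1/7 ≈ 0.1429.
Is 1/7 < 1? YES.
Since P[∪ A_i] ≤ 1/7 < 1, the complement has P[∩ A_i^c] ≥ 1 − 1/7 = 6/7 > 0, so some outcome avoids every A_i.

33·p = 1/7 ≈ 0.1429; existence CERTIFIED by the union bound.


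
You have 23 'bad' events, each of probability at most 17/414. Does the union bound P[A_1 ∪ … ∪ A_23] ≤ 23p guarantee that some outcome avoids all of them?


Union bound: P[∪_{i=1}^{23} A_i] ≤ Σ_i P[A_i] ≤ 23·p = 23·(17/414) = 17/18.
Numerically: 17/18 ≈ 0.9444.
Is 17/18 < 1? YES.
Since P[∪ A_i] ≤ 17/18 < 1, the complement has P[∩ A_i^c] ≥ 1 − 17/18 = 1/18 > 0, so some outcome avoids every A_i.

23·p = 17/18 ≈ 0.9444; existence CERTIFIED by the union bound.


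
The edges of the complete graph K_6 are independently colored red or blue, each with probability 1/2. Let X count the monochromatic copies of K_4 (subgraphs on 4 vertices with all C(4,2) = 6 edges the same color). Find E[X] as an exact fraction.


Let X = Σ_S X_S over the C(6, 4) = 15 subsets S of size 4, where X_S = 1 if the K_4 on S is monochromatic.
For a fixed S, the K_4 on S has C(4, 2) = 6 edges. P[all 6 edges red] = (1/2)^6, and likewise for blue, so P[monochromatic] = 2·(1/2)^6 = 2^{1 − 6} = 1/32.
By linearity of expectation: E[X] = C(6, 4) · 2^{1 − 6} = 15 · 1/32 = 15/32.
Numerically: E[X] ≈ 0.468750.

E[X] = C(6,4)·2^(1−C(4,2)) = 15/32 ≈ 0.468750.


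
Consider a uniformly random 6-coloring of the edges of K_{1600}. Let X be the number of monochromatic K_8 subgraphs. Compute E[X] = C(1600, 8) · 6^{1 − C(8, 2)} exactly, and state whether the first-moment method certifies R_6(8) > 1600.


E[X] = C(1600, 8) · 6^{1 − 28} = 1046712188466516943800 · 6^{−27} = 1046712188466516943800/1023490369077469249536.
As a reduced fraction: E[X] = 4845889761419059925/4738381338321616896 ≈ 1.0226888.
Is E[X] < 1? NO.
Since E[X] ≥ 1, the first-moment bound is inconclusive at n = 1600; it does NOT by itself certify R_6(8) > 1600.

E[X] = 4845889761419059925/4738381338321616896 ≈ 1.0226888; E[X] ≥ 1; first-moment method inconclusive here.


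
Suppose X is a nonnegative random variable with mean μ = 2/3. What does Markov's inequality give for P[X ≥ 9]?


μ = E[X] = 2/3, a = 9.
Markov: P[X ≥ 9] ≤ μ/a = (2/3)/9 = 2/27.
Numerically: ≈ 0.07407.
(Since a = 9 > μ = 0.66667, the bound 2/27 is < 1 and informative.)

P[X ≥ 9] ≤ 2/27 ≈ 0.07407.


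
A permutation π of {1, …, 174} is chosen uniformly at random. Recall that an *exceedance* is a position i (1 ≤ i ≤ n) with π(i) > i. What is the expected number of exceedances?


Write X = Σ_{i=1}^{174} X_i, where X_i = 1_{π(i) > i}.
For each fixed i, π(i) is uniform over {1, …, 174} (marginal of a uniform permutation), so P[π(i) > i] = (n − i)/n. Summing: Σ_{i=1}^{174} (n − i)/n = (0 + 1 + … + 173)/174 = 174(174 − 1)/(2·174) = (174 − 1)/2.
Hence E[X] = Σ_{i=1}^{174} (174 − i)/174 = 173/2 ≈ 86.500.

E[X] = 173/2 = 86.500.


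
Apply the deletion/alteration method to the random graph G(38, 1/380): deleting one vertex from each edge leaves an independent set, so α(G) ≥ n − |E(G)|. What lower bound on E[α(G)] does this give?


E[|E(G)|] = C(38, 2)·p = 703 · (1/380) = 37/20.
E[α(G)] ≥ n − E[|E(G)|] = 38 − 37/20 = 723/20.
Numerically: ≈ 36.1500.
(This is only a lower bound; the true E[α(G)] may be larger.)

E[α(G)] ≥ 723/20 ≈ 36.1500.


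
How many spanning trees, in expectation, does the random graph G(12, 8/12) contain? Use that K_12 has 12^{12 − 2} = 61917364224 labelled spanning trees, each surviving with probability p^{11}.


K_12 has 12^{12 − 2} = 61917364224 labelled spanning trees.
For each such spanning tree H, let X_H = 1 if all 11 edges of H are present in G. Then P[X_H = 1] = p^{11} = (2/3)^{11} = 2048/177147.
By linearity of expectation: E[X] = Σ_H E[X_H] = 61917364224 · p^{11} = 61917364224 · 2048/177147 = 2147483648/3.
Numerically: E[X] ≈ 7.158e+08.

E[X] = 61917364224 · (2/3)^{11} = 2147483648/3 ≈ 7.158e+08.


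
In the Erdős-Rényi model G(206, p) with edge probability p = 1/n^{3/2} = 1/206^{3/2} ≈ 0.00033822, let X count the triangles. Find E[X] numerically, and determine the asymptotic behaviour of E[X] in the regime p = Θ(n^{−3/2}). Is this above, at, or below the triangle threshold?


Number of potential triangles: C(206, 3) = 1435820.
Each occurs with probability p³ ≈ (0.00033822)³ ≈ 3.8689891e-11.
By linearity: E[X] = C(206, 3)·p³ ≈ 1435820 · 3.8689891e-11 ≈ 0.00006.
Since α = 3/2 > 1, p = c/n^{3/2} = o(1/n) is below the triangle threshold p ~ 1/n. Asymptotically E[X] ~ (c³/6)·n^{3(1−α)} = (1³/6)·n^{-1.5} → 0, so by Markov's inequality G has no triangles w.h.p.

E[X] ≈ 0.00006; in regime p = Θ(1/n^{3/2}) E[X] tends to 0 (below the triangle threshold p ~ 1/n).


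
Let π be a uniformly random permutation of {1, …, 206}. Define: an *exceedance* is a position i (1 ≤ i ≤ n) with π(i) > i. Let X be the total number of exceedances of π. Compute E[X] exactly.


Write X = Σ_{i=1}^{206} X_i, where X_i = 1_{π(i) > i}.
For each fixed i, π(i) is uniform over {1, …, 206} (marginal of a uniform permutation), so P[π(i) > i] = (n − i)/n. Summing: Σ_{i=1}^{206} (n − i)/n = (0 + 1 + … + 205)/206 = 206(206 − 1)/(2·206) = (206 − 1)/2.
Hence E[X] = Σ_{i=1}^{206} (206 − i)/206 = 205/2 ≈ 102.500000.

E[X] = 205/2 = 102.500000.


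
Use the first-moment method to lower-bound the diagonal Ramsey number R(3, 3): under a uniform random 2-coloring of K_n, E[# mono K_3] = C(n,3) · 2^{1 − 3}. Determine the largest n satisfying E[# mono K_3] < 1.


We need C(n, 3) · 2^{1 − 3} < 1, i.e. C(n, 3) < 2^{3 − 1} = 4.
Check values of n near the boundary:
  n = 3: C(3, 3) = 1; 1 < 4? YES
  n = 4: C(4, 3) = 4; 4 < 4? NO
The largest n with C(n, 3) < 4 is n = 3 (where E[X] = 1/4 ≈ 0.2500000). Hence R(3, 3) > 3, i.e. R(3, 3) ≥ 4.

Largest n = 3; hence R(3, 3) > 3.


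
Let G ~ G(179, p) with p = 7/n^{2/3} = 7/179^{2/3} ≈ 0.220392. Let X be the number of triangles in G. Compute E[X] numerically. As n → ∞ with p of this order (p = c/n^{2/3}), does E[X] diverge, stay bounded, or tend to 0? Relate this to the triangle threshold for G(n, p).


Number of potential triangles: C(179, 3) = 939929.
Each occurs with probability p³ ≈ (0.220392)³ ≈ 1.07050342e-02.
By linearity: E[X] = C(179, 3)·p³ ≈ 939929 · 1.07050342e-02 ≈ 10061.972067.
Since α = 2/3 < 1, p = c/n^{2/3} ≫ 1/n is above the triangle threshold p ~ 1/n. Asymptotically E[X] ~ (c³/6)·n^{3(1−α)} = (7³/6)·n^{1} → ∞; triangles are abundant w.h.p.

E[X] ≈ 10061.972067; in regime p = Θ(1/n^{2/3}) E[X] diverges (above the triangle threshold p ~ 1/n).


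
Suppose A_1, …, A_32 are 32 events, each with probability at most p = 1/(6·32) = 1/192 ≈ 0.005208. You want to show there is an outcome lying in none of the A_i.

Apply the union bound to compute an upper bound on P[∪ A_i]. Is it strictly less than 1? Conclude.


Union bound: P[∪_{i=1}^{32} A_i] ≤ Σ_i P[A_i] ≤ 32·p = 32·(1/192) = 1/6.
Numerically: 1/6 ≈ 0.166667.
Is 1/6 < 1? YES.
Since P[∪ A_i] ≤ 1/6 < 1, the complement has P[∩ A_i^c] ≥ 1 − 1/6 = 5/6 > 0, so some outcome avoids every A_i.

32·p = 1/6 ≈ 0.166667; existence CERTIFIED by the union bound.


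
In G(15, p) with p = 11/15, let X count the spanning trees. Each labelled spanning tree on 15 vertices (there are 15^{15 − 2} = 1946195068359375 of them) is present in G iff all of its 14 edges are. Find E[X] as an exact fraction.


K_15 has 15^{15 − 2} = 1946195068359375 labelled spanning trees.
For each such spanning tree H, let X_H = 1 if all 14 edges of H are present in G. Then P[X_H = 1] = p^{14} = (11/15)^{14} = 379749833583241/29192926025390625.
Summing the indicators: E[X] = Σ_H E[X_H] = 1946195068359375 · p^{14} = 1946195068359375 · 379749833583241/29192926025390625 = 379749833583241/15.
Numerically: E[X] ≈ 2.532e+13.

E[X] = 1946195068359375 · (11/15)^{14} = 379749833583241/15 ≈ 2.532e+13.


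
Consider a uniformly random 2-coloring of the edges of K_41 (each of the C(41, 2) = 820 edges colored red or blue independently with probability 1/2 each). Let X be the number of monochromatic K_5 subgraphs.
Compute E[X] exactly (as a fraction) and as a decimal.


Let X = Σ_S X_S over the C(41, 5) = 749398 subsets S of size 5, where X_S = 1 if the K_5 on S is monochromatic.
For a fixed S, the K_5 on S has C(5, 2) = 10 edges. P[all 10 edges red] = (1/2)^10, and likewise for blue, so P[monochromatic] = 2·(1/2)^10 = 2^{1 − 10} = 1/512.
Summing: E[X] = C(41, 5) · 2^{1 − 10} = 749398 · 1/512 = 374699/256.
Numerically: E[X] ≈ 1463.667969.

E[X] = C(41,5)·2^(1−C(5,2)) = 374699/256 ≈ 1463.667969.


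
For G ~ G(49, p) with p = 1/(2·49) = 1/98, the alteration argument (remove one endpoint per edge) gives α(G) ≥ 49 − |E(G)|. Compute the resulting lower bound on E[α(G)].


E[|E(G)|] = C(49, 2)·p = 1176 · (1/98) = 12.
E[α(G)] ≥ n − E[|E(G)|] = 49 − 12 = 37.
Numerically: ≈ 37.000.
(This is only a lower bound; the true E[α(G)] may be larger.)

E[α(G)] ≥ 37 ≈ 37.000.


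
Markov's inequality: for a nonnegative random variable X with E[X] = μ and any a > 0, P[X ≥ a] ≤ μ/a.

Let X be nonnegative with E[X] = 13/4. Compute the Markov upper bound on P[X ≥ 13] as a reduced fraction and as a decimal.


μ = E[X] = 13/4, a = 13.
Markov: P[X ≥ 13] ≤ μ/a = (13/4)/13 = 1/4.
Numerically: ≈ 0.2500.
(Since a = 13 > μ = 3.2500, the bound 1/4 is < 1 and informative.)

P[X ≥ 13] ≤ 1/4 ≈ 0.2500.


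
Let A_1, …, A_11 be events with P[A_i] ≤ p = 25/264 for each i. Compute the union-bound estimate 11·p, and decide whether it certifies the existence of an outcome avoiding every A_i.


Union bound: P[∪_{i=1}^{11} A_i] ≤ Σ_i P[A_i] ≤ 11·p = 11·(25/264) = 25/24.
Numerically: 25/24 ≈ 1.0417.
Is 25/24 < 1? NO.
Since the bound 25/24 is ≥ 1, the union bound is uninformative here; it does NOT by itself certify existence.

11·p = 25/24 ≈ 1.0417; existence NOT certified by the union bound.


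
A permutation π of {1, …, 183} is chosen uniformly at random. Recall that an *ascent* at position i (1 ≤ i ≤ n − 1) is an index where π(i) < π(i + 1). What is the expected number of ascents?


Write X = Σ X_I over i = 1, …, 182, with X_I the indicator of one ascent.
There are 182 indicators.
For each fixed i, the pair (π(i), π(i+1)) is a uniformly random ordered pair of distinct values from {1, …, 183}; by symmetry P[π(i) < π(i+1)] = 1/2.
By linearity: E[X] = 182 · (1/2) = (183 − 1) · (1/2) = 91 ≈ 91.000000.

E[X] = 91 = 91.000000.


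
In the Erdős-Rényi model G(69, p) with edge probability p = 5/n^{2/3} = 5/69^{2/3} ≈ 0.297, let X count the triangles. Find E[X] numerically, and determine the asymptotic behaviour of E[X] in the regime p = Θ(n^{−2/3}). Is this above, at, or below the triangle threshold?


Number of potential triangles: C(69, 3) = 52394.
Each occurs with probability p³ ≈ (0.297)³ ≈ 2.62550e-02.
By linearity: E[X] = C(69, 3)·p³ ≈ 52394 · 2.62550e-02 ≈ 1375.604.
Since α = 2/3 < 1, p = c/n^{2/3} ≫ 1/n is above the triangle threshold p ~ 1/n. Asymptotically E[X] ~ (c³/6)·n^{3(1−α)} = (5³/6)·n^{1} → ∞; triangles are abundant w.h.p.

E[X] ≈ 1375.604; in regime p = Θ(1/n^{2/3}) E[X] diverges (above the triangle threshold p ~ 1/n).


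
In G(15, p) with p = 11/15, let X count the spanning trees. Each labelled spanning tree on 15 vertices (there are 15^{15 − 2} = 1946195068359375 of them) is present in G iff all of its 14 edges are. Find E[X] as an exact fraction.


K_15 has 15^{15 − 2} = 1946195068359375 labelled spanning trees.
For each such spanning tree H, let X_H = 1 if all 14 edges of H are present in G. Then P[X_H = 1] = p^{14} = (11/15)^{14} = 379749833583241/29192926025390625.
By linearity: E[X] = Σ_H E[X_H] = 1946195068359375 · p^{14} = 1946195068359375 · 379749833583241/29192926025390625 = 379749833583241/15.
Numerically: E[X] ≈ 2.532e+13.

E[X] = 1946195068359375 · (11/15)^{14} = 379749833583241/15 ≈ 2.532e+13.


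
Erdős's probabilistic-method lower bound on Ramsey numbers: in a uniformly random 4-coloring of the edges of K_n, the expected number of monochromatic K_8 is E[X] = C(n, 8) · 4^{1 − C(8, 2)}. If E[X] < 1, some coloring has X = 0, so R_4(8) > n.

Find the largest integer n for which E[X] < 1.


We need C(n, 8) · 4^{1 − 28} < 1, i.e. C(n, 8) < 4^{28 − 1} = 18014398509481984.
Check values of n near the boundary:
  n = 405: C(405, 8) = 16745853821188050; 16745853821188050 < 18014398509481984? YES
  n = 406: C(406, 8) = 17082453897995850; 17082453897995850 < 18014398509481984? YES
  n = 407: C(407, 8) = 17424959239309050; 17424959239309050 < 18014398509481984? YES
  n = 408: C(408, 8) = 17773458424095231; 17773458424095231 < 18014398509481984? YES
  n = 409: C(409, 8) = 18128041135797879; 18128041135797879 < 18014398509481984? NO
  n = 410: C(410, 8) = 18488798173326195; 18488798173326195 < 18014398509481984? NO
  n = 411: C(411, 8) = 18855821462126715; 18855821462126715 < 18014398509481984? NO
The largest n with C(n, 8) < 18014398509481984 is n = 408 (where E[X] = 17773458424095231/18014398509481984 ≈ 0.986625). Hence R_4(8) > 408, i.e. R_4(8) ≥ 409.

Largest n = 408; hence R_4(8) > 408.


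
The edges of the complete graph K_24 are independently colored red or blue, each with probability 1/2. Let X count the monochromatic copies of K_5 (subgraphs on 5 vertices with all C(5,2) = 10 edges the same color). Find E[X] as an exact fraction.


Let X = Σ_S X_S over the C(24, 5) = 42504 subsets S of size 5, where X_S = 1 if the K_5 on S is monochromatic.
For a fixed S, the K_5 on S has C(5, 2) = 10 edges. P[all 10 edges red] = (1/2)^10, and likewise for blue, so P[monochromatic] = 2·(1/2)^10 = 2^{1 − 10} = 1/512.
By linearity: E[X] = C(24, 5) · 2^{1 − 10} = 42504 · 1/512 = 5313/64.
Numerically: E[X] ≈ 83.016.

E[X] = C(24,5)·2^(1−C(5,2)) = 5313/64 ≈ 83.016.


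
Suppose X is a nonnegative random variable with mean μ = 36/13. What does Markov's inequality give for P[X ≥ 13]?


μ = E[X] = 36/13, a = 13.
Markov: P[X ≥ 13] ≤ μ/a = (36/13)/13 = 36/169.
Numerically: ≈ 0.213.
(Since a = 13 > μ = 2.769, the bound 36/169 is < 1 and informative.)

P[X ≥ 13] ≤ 36/169 ≈ 0.213.


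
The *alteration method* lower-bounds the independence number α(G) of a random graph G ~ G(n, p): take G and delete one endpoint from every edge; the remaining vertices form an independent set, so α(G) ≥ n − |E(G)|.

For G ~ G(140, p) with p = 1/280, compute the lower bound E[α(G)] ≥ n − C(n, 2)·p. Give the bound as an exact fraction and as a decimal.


E[|E(G)|] = C(140, 2)·p = 9730 · (1/280) = 139/4.
E[α(G)] ≥ n − E[|E(G)|] = 140 − 139/4 = 421/4.
Numerically: ≈ 105.2500.
(This is only a lower bound; the true E[α(G)] may be larger.)

E[α(G)] ≥ 421/4 ≈ 105.2500.


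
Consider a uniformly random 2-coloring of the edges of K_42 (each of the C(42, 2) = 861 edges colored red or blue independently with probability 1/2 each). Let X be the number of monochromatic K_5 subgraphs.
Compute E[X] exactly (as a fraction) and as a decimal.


Let X = Σ_S X_S over the C(42, 5) = 850668 subsets S of size 5, where X_S = 1 if the K_5 on S is monochromatic.
For a fixed S, the K_5 on S has C(5, 2) = 10 edges. P[all 10 edges red] = (1/2)^10, and likewise for blue, so P[monochromatic] = 2·(1/2)^10 = 2^{1 − 10} = 1/512.
By linearity: E[X] = C(42, 5) · 2^{1 − 10} = 850668 · 1/512 = 212667/128.
Numerically: E[X] ≈ 1661.460938.

E[X] = C(42,5)·2^(1−C(5,2)) = 212667/128 ≈ 1661.460938.


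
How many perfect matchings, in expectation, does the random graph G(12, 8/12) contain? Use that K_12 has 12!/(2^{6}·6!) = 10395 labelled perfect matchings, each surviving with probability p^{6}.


K_12 has 12!/(2^{6}·6!) = 10395 labelled perfect matchings.
For each such perfect matching H, let X_H = 1 if all 6 edges of H are present in G. Then P[X_H = 1] = p^{6} = (2/3)^{6} = 64/729.
Summing the indicators: E[X] = Σ_H E[X_H] = 10395 · p^{6} = 10395 · 64/729 = 24640/27.
Numerically: E[X] ≈ 912.6.

E[X] = 10395 · (2/3)^{6} = 24640/27 ≈ 912.6.


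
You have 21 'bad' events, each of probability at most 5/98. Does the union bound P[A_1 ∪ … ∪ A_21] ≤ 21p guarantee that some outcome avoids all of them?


Union bound: P[∪_{i=1}^{21} A_i] ≤ Σ_i P[A_i] ≤ 21·p = 21·(5/98) = 15/14.
Numerically: 15/14 ≈ 1.071.
Is 15/14 < 1? NO.
Since the bound 15/14 is ≥ 1, the union bound is uninformative here; it does NOT by itself certify existence.

21·p = 15/14 ≈ 1.071; existence NOT certified by the union bound.


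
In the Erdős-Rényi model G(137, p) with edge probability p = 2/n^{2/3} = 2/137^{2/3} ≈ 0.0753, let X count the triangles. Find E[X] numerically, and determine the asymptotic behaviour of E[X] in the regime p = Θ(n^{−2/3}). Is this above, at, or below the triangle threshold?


Number of potential triangles: C(137, 3) = 419220.
Each occurs with probability p³ ≈ (0.0753)³ ≈ 4.26235e-04.
By linearity: E[X] = C(137, 3)·p³ ≈ 419220 · 4.26235e-04 ≈ 178.686.
Since α = 2/3 < 1, p = c/n^{2/3} ≫ 1/n is above the triangle threshold p ~ 1/n. Asymptotically E[X] ~ (c³/6)·n^{3(1−α)} = (2³/6)·n^{1} → ∞; triangles are abundant w.h.p.

E[X] ≈ 178.686; in regime p = Θ(1/n^{2/3}) E[X] diverges (above the triangle threshold p ~ 1/n).


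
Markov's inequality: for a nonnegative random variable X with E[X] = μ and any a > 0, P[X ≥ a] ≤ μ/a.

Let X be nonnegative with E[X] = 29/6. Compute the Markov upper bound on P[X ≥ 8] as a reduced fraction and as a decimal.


μ = E[X] = 29/6, a = 8.
Markov: P[X ≥ 8] ≤ μ/a = (29/6)/8 = 29/48.
Numerically: ≈ 0.604.
(Since a = 8 > μ = 4.833, the bound 29/48 is < 1 and informative.)

P[X ≥ 8] ≤ 29/48 ≈ 0.604.


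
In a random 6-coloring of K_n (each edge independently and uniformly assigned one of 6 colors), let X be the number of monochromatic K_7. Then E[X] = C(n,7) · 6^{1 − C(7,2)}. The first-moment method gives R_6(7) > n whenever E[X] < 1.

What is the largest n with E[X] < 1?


We need C(n, 7) · 6^{1 − 21} < 1, i.e. C(n, 7) < 6^{21 − 1} = 3656158440062976.
Check values of n near the boundary:
  n = 563: C(563, 7) = 3426622515769596; 3426622515769596 < 3656158440062976? YES
  n = 564: C(564, 7) = 3469685994423792; 3469685994423792 < 3656158440062976? YES
  n = 565: C(565, 7) = 3513212521235560; 3513212521235560 < 3656158440062976? YES
  n = 566: C(566, 7) = 3557206237959440; 3557206237959440 < 3656158440062976? YES
  n = 567: C(567, 7) = 3601671315933933; 3601671315933933 < 3656158440062976? YES
  n = 568: C(568, 7) = 3646611956239704; 3646611956239704 < 3656158440062976? YES
  n = 569: C(569, 7) = 3692032389858348; 3692032389858348 < 3656158440062976? NO
  n = 570: C(570, 7) = 3737936877831720; 3737936877831720 < 3656158440062976? NO
  n = 571: C(571, 7) = 3784329711421830; 3784329711421830 < 3656158440062976? NO
The largest n with C(n, 7) < 3656158440062976 is n = 568 (where E[X] = 16882462760369/16926659444736 ≈ 0.9973889). Hence R_6(7) > 568, i.e. R_6(7) ≥ 569.

Largest n = 568; hence R_6(7) > 568.


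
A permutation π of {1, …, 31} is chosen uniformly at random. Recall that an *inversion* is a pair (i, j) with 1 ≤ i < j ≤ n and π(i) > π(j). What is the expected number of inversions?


Write X = Σ X_I over the C(31, 2) = 465 pairs i < j, with X_I the indicator of one inversion.
There are 465 indicators.
For each fixed pair i < j, the values π(i) and π(j) are two distinct elements of {1, …, 31} in uniformly random order; by symmetry P[π(i) > π(j)] = 1/2.
By linearity: E[X] = 465 · (1/2) = C(31, 2) · (1/2) = 465/2 = 465/2 ≈ 232.5000.

E[X] = 465/2 = 232.5000.


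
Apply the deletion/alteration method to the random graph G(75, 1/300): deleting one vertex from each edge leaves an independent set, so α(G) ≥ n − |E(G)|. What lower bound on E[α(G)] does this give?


E[|E(G)|] = C(75, 2)·p = 2775 · (1/300) = 37/4.
E[α(G)] ≥ n − E[|E(G)|] = 75 − 37/4 = 263/4.
Numerically: ≈ 65.750000.
(This is only a lower bound; the true E[α(G)] may be larger.)

E[α(G)] ≥ 263/4 ≈ 65.750000.


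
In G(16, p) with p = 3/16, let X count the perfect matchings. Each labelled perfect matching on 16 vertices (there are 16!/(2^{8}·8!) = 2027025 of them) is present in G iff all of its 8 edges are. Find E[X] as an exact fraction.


K_16 has 16!/(2^{8}·8!) = 2027025 labelled perfect matchings.
For each such perfect matching H, let X_H = 1 if all 8 edges of H are present in G. Then P[X_H = 1] = p^{8} = (3/16)^{8} = 6561/4294967296.
By linearity: E[X] = Σ_H E[X_H] = 2027025 · p^{8} = 2027025 · 6561/4294967296 = 13299311025/4294967296.
Numerically: E[X] ≈ 3.096.

E[X] = 2027025 · (3/16)^{8} = 13299311025/4294967296 ≈ 3.096.


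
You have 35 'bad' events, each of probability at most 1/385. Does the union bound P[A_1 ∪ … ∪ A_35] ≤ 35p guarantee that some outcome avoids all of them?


Union bound: P[∪_{i=1}^{35} A_i] ≤ Σ_i P[A_i] ≤ 35·p = 35·(1/385) = 1/11.
Numerically: 1/11 ≈ 0.090909.
Is 1/11 < 1? YES.
Since P[∪ A_i] ≤ 1/11 < 1, the complement has P[∩ A_i^c] ≥ 1 − 1/11 = 10/11 > 0, so some outcome avoids every A_i.

35·p = 1/11 ≈ 0.090909; existence CERTIFIED by the union bound.


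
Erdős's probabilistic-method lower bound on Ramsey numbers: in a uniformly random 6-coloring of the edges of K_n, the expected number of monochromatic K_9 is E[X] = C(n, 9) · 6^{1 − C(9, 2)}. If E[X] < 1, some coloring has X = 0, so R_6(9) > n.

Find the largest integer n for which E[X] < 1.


We need C(n, 9) · 6^{1 − 36} < 1, i.e. C(n, 9) < 6^{36 − 1} = 1719070799748422591028658176.
Check values of n near the boundary:
  n = 4403: C(4403, 9) = 1699894433046281918452233150; 1699894433046281918452233150 < 1719070799748422591028658176? YES
  n = 4404: C(4404, 9) = 1703375445537161676647015880; 1703375445537161676647015880 < 1719070799748422591028658176? YES
  n = 4405: C(4405, 9) = 1706862792900636302463627150; 1706862792900636302463627150 < 1719070799748422591028658176? YES
  n = 4406: C(4406, 9) = 1710356485221788389505285700; 1710356485221788389505285700 < 1719070799748422591028658176? YES
  n = 4407: C(4407, 9) = 1713856532599459170657070050; 1713856532599459170657070050 < 1719070799748422591028658176? YES
  n = 4408: C(4408, 9) = 1717362945146264156457459600; 1717362945146264156457459600 < 1719070799748422591028658176? YES
  n = 4409: C(4409, 9) = 1720875732988608787686577131; 1720875732988608787686577131 < 1719070799748422591028658176? NO
  n = 4410: C(4410, 9) = 1724394906266704102180823710; 1724394906266704102180823710 < 1719070799748422591028658176? NO
  n = 4411: C(4411, 9) = 1727920475134582415883601405; 1727920475134582415883601405 < 1719070799748422591028658176? NO
The largest n with C(n, 9) < 1719070799748422591028658176 is n = 4408 (where E[X] = 35778394690547169926197075/35813974994758803979763712 ≈ 0.999007). Hence R_6(9) > 4408, i.e. R_6(9) ≥ 4409.

Largest n = 4408; hence R_6(9) > 4408.
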